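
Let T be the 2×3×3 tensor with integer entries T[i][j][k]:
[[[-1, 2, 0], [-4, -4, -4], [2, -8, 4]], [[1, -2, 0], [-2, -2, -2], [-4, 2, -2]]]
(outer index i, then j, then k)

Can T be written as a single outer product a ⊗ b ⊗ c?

The mode-2 unfolding of T (rows indexed by j, columns by (i,k) = (0,0), (0,1), (0,2), (1,0), (1,1), (1,2)) is [[-1, 2, 0, 1, -2, 0], [-4, -4, -4, -2, -2, -2], [2, -8, 4, -4, 2, -2]].
There the 3×3 minor on rows j ∈ {0, 1, 2}, columns (i,k) ∈ {(0,0), (0,1), (0,2)} is det [[-1, 2, 0], [-4, -4, -4], [2, -8, 4]] = 64 ≠ 0, so this unfolding has rank ≥ 3; CP rank is at least every unfolding rank, so rank(T) ≥ 3.
In particular rank(T) ≥ 3 > 1, so T is not rank-1.

No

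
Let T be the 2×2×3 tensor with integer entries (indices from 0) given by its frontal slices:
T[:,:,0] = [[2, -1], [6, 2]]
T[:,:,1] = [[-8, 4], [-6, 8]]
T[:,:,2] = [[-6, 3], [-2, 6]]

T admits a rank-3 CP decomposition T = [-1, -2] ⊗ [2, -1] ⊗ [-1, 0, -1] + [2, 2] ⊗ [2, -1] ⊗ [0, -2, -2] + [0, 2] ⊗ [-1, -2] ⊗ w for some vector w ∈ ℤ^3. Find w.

Subtract the known terms from T to get the rank-1 residual R = [0, 2] ⊗ [-1, -2] ⊗ w, so R[i,j,k] = a[i]·b[j]·w[k]. Pick indices with nonzero a[1]·b[0] = (2)·(-1) = -2. Only the fibre through (1,0,·) is needed: R[1,0,:] = T[1,0,:] − Σₗ aₗ[1]bₗ[0]cₗ = [6, -6, -2] − (-2)·(2)·[-1, 0, -1] − (2)·(2)·[0, -2, -2] = [2, 2, 2]. Then w[k] = R[1,0,k] / -2 for each k, giving w = [2, 2, 2] / -2 = [-1, -1, -1].

w = [-1, -1, -1]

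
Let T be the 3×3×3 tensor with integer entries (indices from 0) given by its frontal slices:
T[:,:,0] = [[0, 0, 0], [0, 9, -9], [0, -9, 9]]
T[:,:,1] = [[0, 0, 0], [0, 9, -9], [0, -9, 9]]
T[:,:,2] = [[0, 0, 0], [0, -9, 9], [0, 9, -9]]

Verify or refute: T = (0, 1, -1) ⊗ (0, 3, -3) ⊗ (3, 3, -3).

Yes

Reconstruct entrywise from the claimed factors. For example, T[2,0,1] = 0 and Σₗ aₗ[2]bₗ[0]cₗ[1] = (-1)·(0)·(3) = 0; checking all 27 entries, every one matches. The claim holds.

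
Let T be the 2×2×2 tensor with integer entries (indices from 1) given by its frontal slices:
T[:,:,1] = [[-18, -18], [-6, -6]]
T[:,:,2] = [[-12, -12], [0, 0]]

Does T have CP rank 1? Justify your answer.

No

The mode-1 unfolding of T (rows indexed by i, columns by (j,k) = (1,1), (1,2), (2,1), (2,2)) is [[-18, -12, -18, -12], [-6, 0, -6, 0]].
There the 2×2 minor on rows i ∈ {1, 2}, columns (j,k) ∈ {(1,1), (1,2)} is det [[-18, -12], [-6, 0]] = -72 ≠ 0, so this unfolding has rank ≥ 2; CP rank is at least every unfolding rank, so rank(T) ≥ 2.
In particular rank(T) ≥ 2 > 1, so T is not rank-1.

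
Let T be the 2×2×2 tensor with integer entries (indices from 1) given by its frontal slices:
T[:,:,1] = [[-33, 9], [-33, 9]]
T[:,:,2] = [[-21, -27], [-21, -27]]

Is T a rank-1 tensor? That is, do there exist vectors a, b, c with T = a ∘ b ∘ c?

No

The mode-3 unfolding of T (rows indexed by k, columns by (i,j) = (1,1), (1,2), (2,1), (2,2)) is [[-33, 9, -33, 9], [-21, -27, -21, -27]].
There the 2×2 minor on rows k ∈ {1, 2}, columns (i,j) ∈ {(1,1), (1,2)} is det [[-33, 9], [-21, -27]] = 1080 ≠ 0, so this unfolding has rank ≥ 2; CP rank is at least every unfolding rank, so rank(T) ≥ 2.
In particular rank(T) ≥ 2 > 1, so T is not rank-1.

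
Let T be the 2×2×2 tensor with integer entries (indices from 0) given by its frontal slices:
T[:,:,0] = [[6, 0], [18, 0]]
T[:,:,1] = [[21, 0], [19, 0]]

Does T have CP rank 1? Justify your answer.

No

The mode-1 unfolding of T (rows indexed by i, columns by (j,k) = (0,0), (0,1), (1,0), (1,1)) is [[6, 21, 0, 0], [18, 19, 0, 0]].
There the 2×2 minor on rows i ∈ {0, 1}, columns (j,k) ∈ {(0,0), (0,1)} is det [[6, 21], [18, 19]] = -264 ≠ 0, so this unfolding has rank ≥ 2; CP rank is at least every unfolding rank, so rank(T) ≥ 2.
In particular rank(T) ≥ 2 > 1, so T is not rank-1.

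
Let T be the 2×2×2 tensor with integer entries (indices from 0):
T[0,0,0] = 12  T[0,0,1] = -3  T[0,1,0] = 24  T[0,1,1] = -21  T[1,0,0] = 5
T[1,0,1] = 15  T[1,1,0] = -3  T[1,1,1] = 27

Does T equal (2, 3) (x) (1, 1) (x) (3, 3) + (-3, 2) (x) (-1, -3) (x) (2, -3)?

Yes

Reconstruct entrywise from the claimed factors. For example, T[1,1,0] = -3 and Σₗ aₗ[1]bₗ[1]cₗ[0] = (3)·(1)·(3) + (2)·(-3)·(2) = -3; checking all 8 entries, every one matches. The claim holds.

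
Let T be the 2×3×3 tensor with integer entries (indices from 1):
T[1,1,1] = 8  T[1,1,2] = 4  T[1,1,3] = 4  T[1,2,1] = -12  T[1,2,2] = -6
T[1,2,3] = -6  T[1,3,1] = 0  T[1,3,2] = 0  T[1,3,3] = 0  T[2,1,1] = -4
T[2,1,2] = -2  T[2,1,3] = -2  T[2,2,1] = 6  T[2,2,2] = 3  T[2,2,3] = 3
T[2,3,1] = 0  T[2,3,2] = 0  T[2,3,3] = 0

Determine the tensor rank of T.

1

Lower bound: T ≠ 0 (e.g. T[1,1,1] = 8), so rank(T) ≥ 1.
Upper bound: if T = a ⊗ b ⊗ c then every fibre of T is a multiple of the corresponding factor, so read the factors off the fibres through the nonzero entry T[1,1,1] = 8.
The mode-1 fibre T[:,1,1] = [8, -4] gives a = (2, -1) (primitive direction); the mode-2 fibre T[1,:,1] = [8, -12, 0] gives b = (2, -3, 0); then c[k] = T[1,1,k] / (a[1]·b[1]) = [8, 4, 4] / 4 = (2, 1, 1).
Expanding (2, -1) ⊗ (2, -3, 0) ⊗ (2, 1, 1) reproduces all 18 entries of T, so T = (2, -1) ⊗ (2, -3, 0) ⊗ (2, 1, 1) and rank(T) ≤ 1.
These bounds meet, so rank(T) = 1.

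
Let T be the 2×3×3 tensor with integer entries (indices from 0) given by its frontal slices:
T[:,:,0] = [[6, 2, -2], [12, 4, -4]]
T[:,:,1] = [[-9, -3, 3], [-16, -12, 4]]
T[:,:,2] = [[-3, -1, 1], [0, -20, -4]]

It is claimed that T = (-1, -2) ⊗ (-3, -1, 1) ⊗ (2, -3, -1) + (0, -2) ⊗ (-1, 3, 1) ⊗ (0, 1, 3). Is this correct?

Reconstruct entrywise from the claimed factors. For example, T[1,2,0] = -4 and Σₗ aₗ[1]bₗ[2]cₗ[0] = (-2)·(1)·(2) + (-2)·(1)·(0) = -4; checking all 18 entries, every one matches. The claim holds.

Yes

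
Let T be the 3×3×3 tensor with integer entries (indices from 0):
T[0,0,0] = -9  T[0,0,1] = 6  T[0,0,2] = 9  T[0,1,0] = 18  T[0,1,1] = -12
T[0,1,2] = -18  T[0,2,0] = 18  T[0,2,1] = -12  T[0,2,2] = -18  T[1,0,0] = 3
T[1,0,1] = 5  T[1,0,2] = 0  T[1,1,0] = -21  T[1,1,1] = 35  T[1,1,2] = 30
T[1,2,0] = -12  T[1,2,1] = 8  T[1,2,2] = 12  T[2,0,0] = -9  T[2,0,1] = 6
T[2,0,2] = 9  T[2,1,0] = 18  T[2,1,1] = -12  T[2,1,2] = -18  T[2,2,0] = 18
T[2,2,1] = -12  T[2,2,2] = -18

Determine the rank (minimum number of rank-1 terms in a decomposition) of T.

Lower bound: the mode-2 unfolding of T (rows indexed by j, columns by (i,k) = (0,0), (0,1), (0,2), (1,0), (1,1), (1,2), (2,0), (2,1), (2,2)) is [[-9, 6, 9, 3, 5, 0, -9, 6, 9], [18, -12, -18, -21, 35, 30, 18, -12, -18], [18, -12, -18, -12, 8, 12, 18, -12, -18]].
There the 2×2 minor on rows j ∈ {0, 1}, columns (i,k) ∈ {(0,0), (1,0)} is det [[-9, 3], [18, -21]] = 135 ≠ 0, so this unfolding has rank ≥ 2; CP rank is at least every unfolding rank, so rank(T) ≥ 2. (Unfolding ranks only ever bound the CP rank from below — rank(T) can be strictly larger than all of them — so the matching upper bound has to come from an explicit 2-term decomposition.)
Upper bound — finding two terms. Write S_k = T[:,:,k] for the frontal slices: S₀ = [[-9, 18, 18], [3, -21, -12], [-9, 18, 18]], S₁ = [[6, -12, -12], [5, 35, 8], [6, -12, -12]], S₂ = [[9, -18, -18], [0, 30, 12], [9, -18, -18]].
If T = a₁ ⊗ b₁ ⊗ c₁ + a₂ ⊗ b₂ ⊗ c₂ then each S_k = c₁[k]·a₁b₁ᵀ + c₂[k]·a₂b₂ᵀ. S₀ and S₁ are linearly independent, so a₁b₁ᵀ and a₂b₂ᵀ must span the same plane of matrices: they are the rank-1 matrices of the form x·S₀ + y·S₁.
The 2×2 minor of x·S₀ + y·S₁ on rows {0,1}, columns {0,1} is 135·x² − 495·xy + 270·y² = 45·(x − 3·y)(3·x − 2·y), vanishing at (x:y) = (3:1) and (2:3).
M₁ = 3·S₀ + S₁ = [[-21, 42, 42], [14, -28, -28], [-21, 42, 42]] = (-7)·[3, -2, 3][1, -2, -2]ᵀ and M₂ = 2·S₀ + 3·S₁ = [[0, 0, 0], [21, 63, 0], [0, 0, 0]] = 21·[0, 1, 0][1, 3, 0]ᵀ, so take a₁ = [3, -2, 3], b₁ = [1, -2, -2], a₂ = [0, 1, 0], b₂ = [1, 3, 0].
Each slice is an integer combination of E₁ = a₁b₁ᵀ and E₂ = a₂b₂ᵀ: S₀ = −3·E₁ − 3·E₂, S₁ = 2·E₁ + 9·E₂, S₂ = 3·E₁ + 6·E₂; reading off coefficients, c₁ = [-3, 2, 3] and c₂ = [-3, 9, 6].
Hence T = [3, -2, 3] ⊗ [1, -2, -2] ⊗ [-3, 2, 3] + [0, 1, 0] ⊗ [1, 3, 0] ⊗ [-3, 9, 6], so rank(T) ≤ 2.
These bounds meet, so rank(T) = 2.

2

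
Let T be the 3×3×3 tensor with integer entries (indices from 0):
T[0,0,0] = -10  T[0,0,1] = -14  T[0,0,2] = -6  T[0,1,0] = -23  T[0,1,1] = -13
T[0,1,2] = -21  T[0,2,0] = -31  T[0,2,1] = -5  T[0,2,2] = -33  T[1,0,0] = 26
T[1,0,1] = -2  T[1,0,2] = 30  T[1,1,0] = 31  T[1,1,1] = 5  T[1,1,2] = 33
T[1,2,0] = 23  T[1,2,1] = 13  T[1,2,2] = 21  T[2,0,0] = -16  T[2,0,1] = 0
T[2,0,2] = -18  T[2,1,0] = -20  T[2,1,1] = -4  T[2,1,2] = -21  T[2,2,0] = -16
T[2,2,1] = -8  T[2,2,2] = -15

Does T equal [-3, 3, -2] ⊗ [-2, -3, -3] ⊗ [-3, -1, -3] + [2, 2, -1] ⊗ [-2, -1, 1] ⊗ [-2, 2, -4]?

No

Reconstruct entry (0,0,2) from the claimed factors: Σₗ aₗ[0]bₗ[0]cₗ[2] = (-3)·(-2)·(-3) + (2)·(-2)·(-4) = -2, but T[0,0,2] = -6. The claim is false.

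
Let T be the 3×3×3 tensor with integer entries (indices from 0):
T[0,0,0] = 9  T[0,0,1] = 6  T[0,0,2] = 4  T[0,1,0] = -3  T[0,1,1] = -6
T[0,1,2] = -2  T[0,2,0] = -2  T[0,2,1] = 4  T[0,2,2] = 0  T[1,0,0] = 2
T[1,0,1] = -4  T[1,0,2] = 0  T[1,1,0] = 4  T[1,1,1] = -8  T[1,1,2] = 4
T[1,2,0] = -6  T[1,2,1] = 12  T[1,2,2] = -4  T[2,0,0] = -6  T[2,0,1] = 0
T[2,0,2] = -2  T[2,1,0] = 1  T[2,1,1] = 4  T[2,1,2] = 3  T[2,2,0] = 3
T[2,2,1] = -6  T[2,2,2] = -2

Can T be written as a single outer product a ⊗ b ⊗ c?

No

The mode-3 unfolding of T (rows indexed by k, columns by (i,j) = (0,0), (0,1), (0,2), (1,0), (1,1), (1,2), (2,0), (2,1), (2,2)) is [[9, -3, -2, 2, 4, -6, -6, 1, 3], [6, -6, 4, -4, -8, 12, 0, 4, -6], [4, -2, 0, 0, 4, -4, -2, 3, -2]].
There the 3×3 minor on rows k ∈ {0, 1, 2}, columns (i,j) ∈ {(0,0), (0,1), (1,1)} is det [[9, -3, 4], [6, -6, -8], [4, -2, 4]] = -144 ≠ 0, so this unfolding has rank ≥ 3; CP rank is at least every unfolding rank, so rank(T) ≥ 3.
In particular rank(T) ≥ 3 > 1, so T is not rank-1.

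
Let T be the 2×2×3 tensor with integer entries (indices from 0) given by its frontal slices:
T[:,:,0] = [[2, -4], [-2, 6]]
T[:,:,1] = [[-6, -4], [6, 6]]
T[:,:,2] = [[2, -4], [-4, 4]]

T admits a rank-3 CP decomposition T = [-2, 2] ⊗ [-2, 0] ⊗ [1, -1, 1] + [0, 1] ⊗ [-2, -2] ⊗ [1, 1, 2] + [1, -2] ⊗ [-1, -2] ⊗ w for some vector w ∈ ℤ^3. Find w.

Subtract the known terms from T to get the rank-1 residual R = [1, -2] ⊗ [-1, -2] ⊗ w, so R[i,j,k] = a[i]·b[j]·w[k]. Pick indices with nonzero a[0]·b[0] = (1)·(-1) = -1. Only the fibre through (0,0,·) is needed: R[0,0,:] = T[0,0,:] − Σₗ aₗ[0]bₗ[0]cₗ = [2, -6, 2] − (-2)·(-2)·[1, -1, 1] − (0)·(-2)·[1, 1, 2] = [-2, -2, -2]. Then w[k] = R[0,0,k] / -1 for each k, giving w = [-2, -2, -2] / -1 = [2, 2, 2].

w = [2, 2, 2]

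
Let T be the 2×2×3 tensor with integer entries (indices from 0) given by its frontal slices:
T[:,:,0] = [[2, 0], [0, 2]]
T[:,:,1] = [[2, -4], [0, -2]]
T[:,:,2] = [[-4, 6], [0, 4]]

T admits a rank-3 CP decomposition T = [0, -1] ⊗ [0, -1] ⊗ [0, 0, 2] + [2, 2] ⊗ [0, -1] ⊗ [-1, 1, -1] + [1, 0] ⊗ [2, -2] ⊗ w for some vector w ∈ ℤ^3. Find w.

Subtract the known terms from T to get the rank-1 residual R = [1, 0] ⊗ [2, -2] ⊗ w, so R[i,j,k] = a[i]·b[j]·w[k]. Pick indices with nonzero a[0]·b[0] = (1)·(2) = 2. Only the fibre through (0,0,·) is needed: R[0,0,:] = T[0,0,:] − Σₗ aₗ[0]bₗ[0]cₗ = [2, 2, -4] − (0)·(0)·[0, 0, 2] − (2)·(0)·[-1, 1, -1] = [2, 2, -4]. Then w[k] = R[0,0,k] / 2 for each k, giving w = [2, 2, -4] / 2 = [1, 1, -2].

w = [1, 1, -2]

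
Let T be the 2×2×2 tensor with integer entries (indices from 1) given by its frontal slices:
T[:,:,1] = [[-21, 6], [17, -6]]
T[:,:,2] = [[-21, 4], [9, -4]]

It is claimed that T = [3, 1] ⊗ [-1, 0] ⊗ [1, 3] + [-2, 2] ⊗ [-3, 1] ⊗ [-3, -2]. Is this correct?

Yes

Reconstruct entrywise from the claimed factors. For example, T[2,2,1] = -6 and Σₗ aₗ[2]bₗ[2]cₗ[1] = (1)·(0)·(1) + (2)·(1)·(-3) = -6; checking all 8 entries, every one matches. The claim holds.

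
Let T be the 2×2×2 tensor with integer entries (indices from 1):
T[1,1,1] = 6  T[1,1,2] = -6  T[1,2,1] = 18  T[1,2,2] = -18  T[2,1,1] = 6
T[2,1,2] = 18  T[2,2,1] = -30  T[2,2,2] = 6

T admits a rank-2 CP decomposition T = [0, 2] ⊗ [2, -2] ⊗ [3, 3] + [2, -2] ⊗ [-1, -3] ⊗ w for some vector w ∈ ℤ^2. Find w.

Subtract the known terms from T to get the rank-1 residual R = [2, -2] ⊗ [-1, -3] ⊗ w, so R[i,j,k] = a[i]·b[j]·w[k]. Pick indices with nonzero a[1]·b[1] = (2)·(-1) = -2. Only the fibre through (1,1,·) is needed: R[1,1,:] = T[1,1,:] − Σₗ aₗ[1]bₗ[1]cₗ = [6, -6] − (0)·(2)·[3, 3] = [6, -6]. Then w[k] = R[1,1,k] / -2 for each k, giving w = [6, -6] / -2 = [-3, 3].

w = [-3, 3]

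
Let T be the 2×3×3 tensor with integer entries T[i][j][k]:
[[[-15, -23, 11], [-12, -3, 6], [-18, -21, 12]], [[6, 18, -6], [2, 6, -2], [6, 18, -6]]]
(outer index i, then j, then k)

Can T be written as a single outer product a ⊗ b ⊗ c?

No

The mode-1 unfolding of T (rows indexed by i, columns by (j,k) = (0,0), (0,1), (0,2), (1,0), (1,1), (1,2), (2,0), (2,1), (2,2)) is [[-15, -23, 11, -12, -3, 6, -18, -21, 12], [6, 18, -6, 2, 6, -2, 6, 18, -6]].
There the 2×2 minor on rows i ∈ {0, 1}, columns (j,k) ∈ {(0,0), (0,1)} is det [[-15, -23], [6, 18]] = -132 ≠ 0, so this unfolding has rank ≥ 2; CP rank is at least every unfolding rank, so rank(T) ≥ 2.
In particular rank(T) ≥ 2 > 1, so T is not rank-1.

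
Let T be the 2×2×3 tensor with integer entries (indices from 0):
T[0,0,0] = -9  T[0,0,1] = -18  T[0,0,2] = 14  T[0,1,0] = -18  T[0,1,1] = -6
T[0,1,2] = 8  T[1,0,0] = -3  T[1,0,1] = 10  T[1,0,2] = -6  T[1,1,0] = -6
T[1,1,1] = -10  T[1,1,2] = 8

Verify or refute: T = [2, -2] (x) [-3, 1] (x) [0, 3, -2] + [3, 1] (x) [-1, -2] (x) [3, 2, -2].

No

Reconstruct entry (0,0,1) from the claimed factors: Σₗ aₗ[0]bₗ[0]cₗ[1] = (2)·(-3)·(3) + (3)·(-1)·(2) = -24, but T[0,0,1] = -18. The claim is false.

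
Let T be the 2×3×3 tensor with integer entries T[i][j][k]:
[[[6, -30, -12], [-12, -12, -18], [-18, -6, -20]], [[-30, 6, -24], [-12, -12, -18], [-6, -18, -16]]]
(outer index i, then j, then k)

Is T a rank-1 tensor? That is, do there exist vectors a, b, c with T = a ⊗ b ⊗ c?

The mode-2 unfolding of T (rows indexed by j, columns by (i,k) = (0,0), (0,1), (0,2), (1,0), (1,1), (1,2)) is [[6, -30, -12, -30, 6, -24], [-12, -12, -18, -12, -12, -18], [-18, -6, -20, -6, -18, -16]].
There the 2×2 minor on rows j ∈ {0, 1}, columns (i,k) ∈ {(0,0), (0,1)} is det [[6, -30], [-12, -12]] = -432 ≠ 0, so this unfolding has rank ≥ 2; CP rank is at least every unfolding rank, so rank(T) ≥ 2.
In particular rank(T) ≥ 2 > 1, so T is not rank-1.

No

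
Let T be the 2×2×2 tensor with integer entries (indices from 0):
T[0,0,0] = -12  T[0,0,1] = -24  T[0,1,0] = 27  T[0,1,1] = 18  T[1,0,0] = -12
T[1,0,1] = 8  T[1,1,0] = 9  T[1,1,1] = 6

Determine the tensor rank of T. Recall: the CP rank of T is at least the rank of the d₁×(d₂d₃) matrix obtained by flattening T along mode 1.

Lower bound: in the mode-3 unfolding of T (rows indexed by k, columns by (i,j)) the 2×2 minor on rows k ∈ {0, 1}, columns (i,j) ∈ {(0,0), (0,1)} is det [[-12, 27], [-24, 18]] = 432 ≠ 0, so that unfolding has rank ≥ 2 and hence rank(T) ≥ 2 (CP rank is at least every unfolding rank, though it can be larger).
Upper bound: with S_k = T[:,:,k], the two rank-1 terms a₁b₁ᵀ, a₂b₂ᵀ are the rank-1 members of the pencil x·S₀ + y·S₁.
det(x·S₀ + y·S₁) is 216·x² − 288·xy − 288·y² = 72·(x − 2·y)(3·x + 2·y), vanishing at (x:y) = (2:1) and (2:-3).
M₁ = 2·S₀ + S₁ = [[-48, 72], [-16, 24]] = (-8)·[3, 1][2, -3]ᵀ and M₂ = 2·S₀ − 3·S₁ = [[48, 0], [-48, 0]] = 48·[1, -1][1, 0]ᵀ, so take a₁ = [3, 1], b₁ = [2, -3], a₂ = [1, -1], b₂ = [1, 0].
Each slice is an integer combination of E₁ = a₁b₁ᵀ and E₂ = a₂b₂ᵀ: S₀ = −3·E₁ + 6·E₂, S₁ = −2·E₁ − 12·E₂; reading off coefficients, c₁ = [-3, -2] and c₂ = [6, -12].
Hence T = [3, 1] ⊗ [2, -3] ⊗ [-3, -2] + [1, -1] ⊗ [1, 0] ⊗ [6, -12], so rank(T) ≤ 2.
These bounds meet, so rank(T) = 2.

2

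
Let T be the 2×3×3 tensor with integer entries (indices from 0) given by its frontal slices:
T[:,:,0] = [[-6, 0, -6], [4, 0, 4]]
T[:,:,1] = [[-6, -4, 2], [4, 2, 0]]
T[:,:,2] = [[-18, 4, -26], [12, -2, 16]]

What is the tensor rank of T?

Lower bound: the mode-2 unfolding of T (rows indexed by j, columns by (i,k) = (0,0), (0,1), (0,2), (1,0), (1,1), (1,2)) is [[-6, -6, -18, 4, 4, 12], [0, -4, 4, 0, 2, -2], [-6, 2, -26, 4, 0, 16]].
There the 2×2 minor on rows j ∈ {0, 1}, columns (i,k) ∈ {(0,0), (0,1)} is det [[-6, -6], [0, -4]] = 24 ≠ 0, so this unfolding has rank ≥ 2; CP rank is at least every unfolding rank, so rank(T) ≥ 2. (Flattening ranks never certify an upper bound on CP rank; for that we must actually write T with 2 rank-1 terms.)
Upper bound — finding two terms. Write S_k = T[:,:,k] for the frontal slices: S₀ = [[-6, 0, -6], [4, 0, 4]], S₁ = [[-6, -4, 2], [4, 2, 0]], S₂ = [[-18, 4, -26], [12, -2, 16]].
If T = a₁ ∘ b₁ ∘ c₁ + a₂ ∘ b₂ ∘ c₂ then each S_k = c₁[k]·a₁b₁ᵀ + c₂[k]·a₂b₂ᵀ. S₀ and S₁ are linearly independent, so a₁b₁ᵀ and a₂b₂ᵀ must span the same plane of matrices: they are the rank-1 matrices of the form x·S₀ + y·S₁.
The 2×2 minor of x·S₀ + y·S₁ on rows {0,1}, columns {0,1} is 4·xy + 4·y² = 4·(y)(x + y), vanishing at (x:y) = (1:0) and (1:-1).
M₁ = S₀ = [[-6, 0, -6], [4, 0, 4]] = (-2)·[3, -2][1, 0, 1]ᵀ and M₂ = S₀ − S₁ = [[0, 4, -8], [0, -2, 4]] = 2·[2, -1][0, 1, -2]ᵀ, so take a₁ = [3, -2], b₁ = [1, 0, 1], a₂ = [2, -1], b₂ = [0, 1, -2].
Each slice is an integer combination of E₁ = a₁b₁ᵀ and E₂ = a₂b₂ᵀ: S₀ = −2·E₁, S₁ = −2·E₁ − 2·E₂, S₂ = −6·E₁ + 2·E₂; reading off coefficients, c₁ = [-2, -2, -6] and c₂ = [0, -2, 2].
Hence T = [3, -2] ∘ [1, 0, 1] ∘ [-2, -2, -6] + [2, -1] ∘ [0, 1, -2] ∘ [0, -2, 2], so rank(T) ≤ 2.
These bounds meet, so rank(T) = 2.

2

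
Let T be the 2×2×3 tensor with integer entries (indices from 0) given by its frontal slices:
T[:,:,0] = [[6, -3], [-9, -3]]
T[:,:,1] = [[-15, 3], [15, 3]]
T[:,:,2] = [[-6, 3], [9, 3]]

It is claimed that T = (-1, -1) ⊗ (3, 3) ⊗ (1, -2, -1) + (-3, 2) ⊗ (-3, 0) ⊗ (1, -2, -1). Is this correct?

Reconstruct entry (0,0,1) from the claimed factors: Σₗ aₗ[0]bₗ[0]cₗ[1] = (-1)·(3)·(-2) + (-3)·(-3)·(-2) = -12, but T[0,0,1] = -15. The claim is false.

No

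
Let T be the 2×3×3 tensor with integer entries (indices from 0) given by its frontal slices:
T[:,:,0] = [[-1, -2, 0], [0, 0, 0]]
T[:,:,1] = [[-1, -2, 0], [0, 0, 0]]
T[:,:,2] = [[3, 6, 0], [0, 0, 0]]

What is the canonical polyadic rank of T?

1

Lower bound: T ≠ 0 (e.g. T[0,0,0] = -1), so rank(T) ≥ 1.
Upper bound: if T = a ⊗ b ⊗ c then every fibre of T is a multiple of the corresponding factor, so read the factors off the fibres through the nonzero entry T[0,0,0] = -1.
The mode-1 fibre T[:,0,0] = [-1, 0] gives a = [1, 0] (primitive direction); the mode-2 fibre T[0,:,0] = [-1, -2, 0] gives b = [1, 2, 0]; then c[k] = T[0,0,k] / (a[0]·b[0]) = [-1, -1, 3] / 1 = [-1, -1, 3].
Expanding [1, 0] ⊗ [1, 2, 0] ⊗ [-1, -1, 3] reproduces all 18 entries of T, so T = [1, 0] ⊗ [1, 2, 0] ⊗ [-1, -1, 3] and rank(T) ≤ 1.
These bounds meet, so rank(T) = 1.
Check entry T[0,1,2] = 6: (1)·(2)·(3) = 6.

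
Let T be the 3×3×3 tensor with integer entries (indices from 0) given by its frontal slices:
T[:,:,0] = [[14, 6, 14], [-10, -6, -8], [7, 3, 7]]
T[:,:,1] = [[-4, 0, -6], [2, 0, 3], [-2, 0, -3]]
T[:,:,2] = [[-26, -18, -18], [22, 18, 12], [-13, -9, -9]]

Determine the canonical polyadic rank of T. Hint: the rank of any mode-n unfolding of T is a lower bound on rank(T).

Lower bound: the mode-2 unfolding of T (rows indexed by j, columns by (i,k) = (0,0), (0,1), (0,2), (1,0), (1,1), (1,2), (2,0), (2,1), (2,2)) is [[14, -4, -26, -10, 2, 22, 7, -2, -13], [6, 0, -18, -6, 0, 18, 3, 0, -9], [14, -6, -18, -8, 3, 12, 7, -3, -9]].
There the 2×2 minor on rows j ∈ {0, 1}, columns (i,k) ∈ {(0,0), (0,1)} is det [[14, -4], [6, 0]] = 24 ≠ 0, so this unfolding has rank ≥ 2; CP rank is at least every unfolding rank, so rank(T) ≥ 2. (This is only a lower bound: in general the CP rank may exceed every unfolding rank, so we still need to exhibit 2 rank-1 terms summing to T.)
Upper bound — finding two terms. Write S_k = T[:,:,k] for the frontal slices: S₀ = [[14, 6, 14], [-10, -6, -8], [7, 3, 7]], S₁ = [[-4, 0, -6], [2, 0, 3], [-2, 0, -3]], S₂ = [[-26, -18, -18], [22, 18, 12], [-13, -9, -9]].
If T = a₁ ⊗ b₁ ⊗ c₁ + a₂ ⊗ b₂ ⊗ c₂ then each S_k = c₁[k]·a₁b₁ᵀ + c₂[k]·a₂b₂ᵀ. S₀ and S₁ are linearly independent, so a₁b₁ᵀ and a₂b₂ᵀ must span the same plane of matrices: they are the rank-1 matrices of the form x·S₀ + y·S₁.
The 2×2 minor of x·S₀ + y·S₁ on rows {0,1}, columns {0,1} is −24·x² + 12·xy = (-12)·(2·x − y)(x), vanishing at (x:y) = (1:2) and (0:1).
M₁ = S₀ + 2·S₁ = [[6, 6, 2], [-6, -6, -2], [3, 3, 1]] = [2, -2, 1][3, 3, 1]ᵀ and M₂ = S₁ = [[-4, 0, -6], [2, 0, 3], [-2, 0, -3]] = −[2, -1, 1][2, 0, 3]ᵀ, so take a₁ = [2, -2, 1], b₁ = [3, 3, 1], a₂ = [2, -1, 1], b₂ = [2, 0, 3].
Each slice is an integer combination of E₁ = a₁b₁ᵀ and E₂ = a₂b₂ᵀ: S₀ = E₁ + 2·E₂, S₁ = −E₂, S₂ = −3·E₁ − 2·E₂; reading off coefficients, c₁ = [1, 0, -3] and c₂ = [2, -1, -2].
Hence T = [2, -2, 1] ⊗ [3, 3, 1] ⊗ [1, 0, -3] + [2, -1, 1] ⊗ [2, 0, 3] ⊗ [2, -1, -2], so rank(T) ≤ 2.
These bounds meet, so rank(T) = 2.
Check entry T[1,1,2] = 18: (-2)·(3)·(-3) + (-1)·(0)·(-2) = 18.

2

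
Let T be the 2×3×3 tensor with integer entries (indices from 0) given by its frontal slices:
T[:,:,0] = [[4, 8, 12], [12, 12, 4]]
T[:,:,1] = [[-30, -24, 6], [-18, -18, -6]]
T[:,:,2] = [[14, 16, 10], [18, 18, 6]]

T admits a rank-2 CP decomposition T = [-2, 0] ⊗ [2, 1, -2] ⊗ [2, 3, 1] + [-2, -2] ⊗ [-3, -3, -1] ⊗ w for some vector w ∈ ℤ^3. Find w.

Subtract the known terms from T to get the rank-1 residual R = [-2, -2] ⊗ [-3, -3, -1] ⊗ w, so R[i,j,k] = a[i]·b[j]·w[k]. Pick indices with nonzero a[0]·b[0] = (-2)·(-3) = 6. Only the fibre through (0,0,·) is needed: R[0,0,:] = T[0,0,:] − Σₗ aₗ[0]bₗ[0]cₗ = [4, -30, 14] − (-2)·(2)·[2, 3, 1] = [12, -18, 18]. Then w[k] = R[0,0,k] / 6 for each k, giving w = [12, -18, 18] / 6 = [2, -3, 3].

w = [2, -3, 3]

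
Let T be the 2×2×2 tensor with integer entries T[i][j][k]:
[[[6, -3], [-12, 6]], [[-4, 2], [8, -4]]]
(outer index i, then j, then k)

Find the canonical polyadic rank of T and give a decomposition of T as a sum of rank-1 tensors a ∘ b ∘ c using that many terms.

rank(T) = 1

Lower bound: T ≠ 0 (e.g. T[0,0,0] = 6), so rank(T) ≥ 1.
Upper bound: if T = a ∘ b ∘ c then every fibre of T is a multiple of the corresponding factor, so read the factors off the fibres through the nonzero entry T[0,0,0] = 6.
The mode-1 fibre T[:,0,0] = [6, -4] gives a = (3, -2) (primitive direction); the mode-2 fibre T[0,:,0] = [6, -12] gives b = (1, -2); then c[k] = T[0,0,k] / (a[0]·b[0]) = [6, -3] / 3 = (2, -1).
Expanding (3, -2) ∘ (1, -2) ∘ (2, -1) reproduces all 8 entries of T, so T = (3, -2) ∘ (1, -2) ∘ (2, -1) and rank(T) ≤ 1.
These bounds meet, so rank(T) = 1.
Check entry T[0,0,1] = -3: (3)·(1)·(-1) = -3.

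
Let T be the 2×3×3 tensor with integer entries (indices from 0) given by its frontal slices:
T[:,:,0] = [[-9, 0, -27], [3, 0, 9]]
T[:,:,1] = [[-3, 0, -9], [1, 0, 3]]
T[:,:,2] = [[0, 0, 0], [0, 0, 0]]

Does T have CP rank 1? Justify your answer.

If T = a ∘ b ∘ c then every fibre of T is a multiple of the corresponding factor, so read the factors off the fibres through the nonzero entry T[0,0,0] = -9.
The mode-1 fibre T[:,0,0] = [-9, 3] gives a = (3, -1) (primitive direction); the mode-2 fibre T[0,:,0] = [-9, 0, -27] gives b = (1, 0, 3); then c[k] = T[0,0,k] / (a[0]·b[0]) = [-9, -3, 0] / 3 = (-3, -1, 0).
Expanding (3, -1) ∘ (1, 0, 3) ∘ (-3, -1, 0) reproduces all 18 entries of T, so T = (3, -1) ∘ (1, 0, 3) ∘ (-3, -1, 0) and rank(T) ≤ 1.
Equivalently every frontal slice T[:,:,k] is c[k] times the rank-1 matrix (3, -1) ∘ (1, 0, 3). So T has rank 1 (it is nonzero).

Yes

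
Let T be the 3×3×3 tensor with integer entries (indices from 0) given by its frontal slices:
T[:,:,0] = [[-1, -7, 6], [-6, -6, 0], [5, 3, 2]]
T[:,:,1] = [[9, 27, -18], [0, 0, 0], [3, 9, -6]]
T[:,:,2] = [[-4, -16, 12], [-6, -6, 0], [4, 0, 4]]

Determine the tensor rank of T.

Lower bound: the mode-3 unfolding of T (rows indexed by k, columns by (i,j) = (0,0), (0,1), (0,2), (1,0), (1,1), (1,2), (2,0), (2,1), (2,2)) is [[-1, -7, 6, -6, -6, 0, 5, 3, 2], [9, 27, -18, 0, 0, 0, 3, 9, -6], [-4, -16, 12, -6, -6, 0, 4, 0, 4]].
There the 2×2 minor on rows k ∈ {0, 1}, columns (i,j) ∈ {(0,0), (0,1)} is det [[-1, -7], [9, 27]] = 36 ≠ 0, so this unfolding has rank ≥ 2; CP rank is at least every unfolding rank, so rank(T) ≥ 2. (This is only a lower bound: in general the CP rank may exceed every unfolding rank, so we still need to exhibit 2 rank-1 terms summing to T.)
Upper bound — finding two terms. Write S_k = T[:,:,k] for the frontal slices: S₀ = [[-1, -7, 6], [-6, -6, 0], [5, 3, 2]], S₁ = [[9, 27, -18], [0, 0, 0], [3, 9, -6]], S₂ = [[-4, -16, 12], [-6, -6, 0], [4, 0, 4]].
If T = a₁ ⊗ b₁ ⊗ c₁ + a₂ ⊗ b₂ ⊗ c₂ then each S_k = c₁[k]·a₁b₁ᵀ + c₂[k]·a₂b₂ᵀ. S₀ and S₁ are linearly independent, so a₁b₁ᵀ and a₂b₂ᵀ must span the same plane of matrices: they are the rank-1 matrices of the form x·S₀ + y·S₁.
The 2×2 minor of x·S₀ + y·S₁ on rows {0,1}, columns {0,1} is −36·x² + 108·xy = (-36)·(x − 3·y)(x), vanishing at (x:y) = (3:1) and (0:1).
M₁ = 3·S₀ + S₁ = [[6, 6, 0], [-18, -18, 0], [18, 18, 0]] = 6·(1, -3, 3)(1, 1, 0)ᵀ and M₂ = S₁ = [[9, 27, -18], [0, 0, 0], [3, 9, -6]] = 3·(3, 0, 1)(1, 3, -2)ᵀ, so take a₁ = (1, -3, 3), b₁ = (1, 1, 0), a₂ = (3, 0, 1), b₂ = (1, 3, -2).
Each slice is an integer combination of E₁ = a₁b₁ᵀ and E₂ = a₂b₂ᵀ: S₀ = 2·E₁ − E₂, S₁ = 3·E₂, S₂ = 2·E₁ − 2·E₂; reading off coefficients, c₁ = (2, 0, 2) and c₂ = (-1, 3, -2).
Hence T = (1, -3, 3) ⊗ (1, 1, 0) ⊗ (2, 0, 2) + (3, 0, 1) ⊗ (1, 3, -2) ⊗ (-1, 3, -2), so rank(T) ≤ 2.
These bounds meet, so rank(T) = 2.
Check entry T[1,0,2] = -6: (-3)·(1)·(2) + (0)·(1)·(-2) = -6.

2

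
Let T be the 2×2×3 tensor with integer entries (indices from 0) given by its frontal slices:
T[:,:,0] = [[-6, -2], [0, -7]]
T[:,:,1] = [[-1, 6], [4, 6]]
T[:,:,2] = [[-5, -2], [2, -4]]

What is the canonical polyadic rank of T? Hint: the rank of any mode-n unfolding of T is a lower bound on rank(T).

Lower bound: the mode-3 unfolding of T (rows indexed by k, columns by (i,j) = (0,0), (0,1), (1,0), (1,1)) is [[-6, -2, 0, -7], [-1, 6, 4, 6], [-5, -2, 2, -4]].
There the 3×3 minor on rows k ∈ {0, 1, 2}, columns (i,j) ∈ {(0,0), (0,1), (1,0)} is det [[-6, -2, 0], [-1, 6, 4], [-5, -2, 2]] = -84 ≠ 0, so this unfolding has rank ≥ 3; CP rank is at least every unfolding rank, so rank(T) ≥ 3. (Unfolding ranks only ever bound the CP rank from below — rank(T) can be strictly larger than all of them — so the matching upper bound has to come from an explicit 3-term decomposition.)
Upper bound: T is a sum of 3 rank-1 terms, T = [1, -1] ∘ [1, 0] ∘ [-4, -2, -4] + [1, 2] ∘ [1, 2] ∘ [-2, 1, -1] + [2, 1] ∘ [0, 1] ∘ [1, 2, 0] (one valid choice — decompositions are not unique — normalised so each a, b is primitive with positive first nonzero entry; check it by expanding all entries), so rank(T) ≤ 3.
These bounds meet, so rank(T) = 3.

3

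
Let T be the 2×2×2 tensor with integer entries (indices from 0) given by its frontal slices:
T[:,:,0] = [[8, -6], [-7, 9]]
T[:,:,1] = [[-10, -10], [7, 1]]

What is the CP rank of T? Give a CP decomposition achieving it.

rank(T) = 2

Lower bound: in the mode-1 unfolding of T (rows indexed by i, columns by (j,k)) the 2×2 minor on rows i ∈ {0, 1}, columns (j,k) ∈ {(0,0), (0,1)} is det [[8, -10], [-7, 7]] = -14 ≠ 0, so that unfolding has rank ≥ 2 and hence rank(T) ≥ 2 (CP rank is at least every unfolding rank, though it can be larger).
Upper bound: with S_k = T[:,:,k], the two rank-1 terms a₁b₁ᵀ, a₂b₂ᵀ are the rank-1 members of the pencil x·S₀ + y·S₁.
det(x·S₀ + y·S₁) is 30·x² − 110·xy + 60·y² = 10·(x − 3·y)(3·x − 2·y), vanishing at (x:y) = (3:1) and (2:3).
M₁ = 3·S₀ + S₁ = [[14, -28], [-14, 28]] = 14·(1, -1)(1, -2)ᵀ and M₂ = 2·S₀ + 3·S₁ = [[-14, -42], [7, 21]] = (-7)·(2, -1)(1, 3)ᵀ, so take a₁ = (1, -1), b₁ = (1, -2), a₂ = (2, -1), b₂ = (1, 3).
Each slice is an integer combination of E₁ = a₁b₁ᵀ and E₂ = a₂b₂ᵀ: S₀ = 6·E₁ + E₂, S₁ = −4·E₁ − 3·E₂; reading off coefficients, c₁ = (6, -4) and c₂ = (1, -3).
Hence T = (1, -1) (x) (1, -2) (x) (6, -4) + (2, -1) (x) (1, 3) (x) (1, -3), so rank(T) ≤ 2.
These bounds meet, so rank(T) = 2.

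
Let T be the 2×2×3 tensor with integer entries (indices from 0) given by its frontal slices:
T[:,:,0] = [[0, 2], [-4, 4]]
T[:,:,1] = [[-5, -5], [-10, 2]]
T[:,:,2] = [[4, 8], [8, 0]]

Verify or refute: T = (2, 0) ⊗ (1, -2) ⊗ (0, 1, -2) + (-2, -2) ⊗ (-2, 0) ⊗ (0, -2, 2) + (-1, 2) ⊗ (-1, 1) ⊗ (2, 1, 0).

Reconstruct entry (0,0,0) from the claimed factors: Σₗ aₗ[0]bₗ[0]cₗ[0] = (2)·(1)·(0) + (-2)·(-2)·(0) + (-1)·(-1)·(2) = 2, but T[0,0,0] = 0. The claim is false.

No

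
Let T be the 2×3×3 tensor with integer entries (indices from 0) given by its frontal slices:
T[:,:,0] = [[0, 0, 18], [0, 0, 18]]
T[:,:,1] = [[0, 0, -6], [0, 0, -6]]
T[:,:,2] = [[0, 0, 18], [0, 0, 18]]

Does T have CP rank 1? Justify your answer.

Yes

If T = a ∘ b ∘ c then every fibre of T is a multiple of the corresponding factor, so read the factors off the fibres through the nonzero entry T[0,2,0] = 18.
The mode-1 fibre T[:,2,0] = [18, 18] gives a = (1, 1) (primitive direction); the mode-2 fibre T[0,:,0] = [0, 0, 18] gives b = (0, 0, 1); then c[k] = T[0,2,k] / (a[0]·b[2]) = [18, -6, 18] / 1 = (18, -6, 18).
Expanding (1, 1) ∘ (0, 0, 1) ∘ (18, -6, 18) reproduces all 18 entries of T, so T = (1, 1) ∘ (0, 0, 1) ∘ (18, -6, 18) and rank(T) ≤ 1.
Equivalently every frontal slice T[:,:,k] is c[k] times the rank-1 matrix (1, 1) ∘ (0, 0, 1). So T has rank 1 (it is nonzero).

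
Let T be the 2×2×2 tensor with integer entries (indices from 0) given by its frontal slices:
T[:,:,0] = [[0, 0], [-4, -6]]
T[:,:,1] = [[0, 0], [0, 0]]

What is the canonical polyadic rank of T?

Lower bound: T ≠ 0 (e.g. T[1,0,0] = -4), so rank(T) ≥ 1.
Upper bound: if T = a ⊗ b ⊗ c then every fibre of T is a multiple of the corresponding factor, so read the factors off the fibres through the nonzero entry T[1,0,0] = -4.
The mode-1 fibre T[:,0,0] = [0, -4] gives a = [0, 1] (primitive direction); the mode-2 fibre T[1,:,0] = [-4, -6] gives b = [2, 3]; then c[k] = T[1,0,k] / (a[1]·b[0]) = [-4, 0] / 2 = [-2, 0].
Expanding [0, 1] ⊗ [2, 3] ⊗ [-2, 0] reproduces all 8 entries of T, so T = [0, 1] ⊗ [2, 3] ⊗ [-2, 0] and rank(T) ≤ 1.
These bounds meet, so rank(T) = 1.

1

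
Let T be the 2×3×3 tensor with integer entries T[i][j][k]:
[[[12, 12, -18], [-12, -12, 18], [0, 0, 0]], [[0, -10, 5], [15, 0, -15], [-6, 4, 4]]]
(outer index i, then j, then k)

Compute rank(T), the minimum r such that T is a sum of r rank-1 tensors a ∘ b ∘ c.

Lower bound: the mode-1 unfolding of T (rows indexed by i, columns by (j,k) = (0,0), (0,1), (0,2), (1,0), (1,1), (1,2), (2,0), (2,1), (2,2)) is [[12, 12, -18, -12, -12, 18, 0, 0, 0], [0, -10, 5, 15, 0, -15, -6, 4, 4]].
There the 2×2 minor on rows i ∈ {0, 1}, columns (j,k) ∈ {(0,0), (0,1)} is det [[12, 12], [0, -10]] = -120 ≠ 0, so this unfolding has rank ≥ 2; CP rank is at least every unfolding rank, so rank(T) ≥ 2. (This is only a lower bound: in general the CP rank may exceed every unfolding rank, so we still need to exhibit 2 rank-1 terms summing to T.)
Upper bound — finding two terms. Write S_k = T[:,:,k] for the frontal slices: S₀ = [[12, -12, 0], [0, 15, -6]], S₁ = [[12, -12, 0], [-10, 0, 4]], S₂ = [[-18, 18, 0], [5, -15, 4]].
If T = a₁ ∘ b₁ ∘ c₁ + a₂ ∘ b₂ ∘ c₂ then each S_k = c₁[k]·a₁b₁ᵀ + c₂[k]·a₂b₂ᵀ. S₀ and S₁ are linearly independent, so a₁b₁ᵀ and a₂b₂ᵀ must span the same plane of matrices: they are the rank-1 matrices of the form x·S₀ + y·S₁.
The 2×2 minor of x·S₀ + y·S₁ on rows {0,1}, columns {0,1} is 180·x² + 60·xy − 120·y² = 60·(3·x − 2·y)(x + y), vanishing at (x:y) = (2:3) and (1:-1).
M₁ = 2·S₀ + 3·S₁ = [[60, -60, 0], [-30, 30, 0]] = 30·[2, -1][1, -1, 0]ᵀ and M₂ = S₀ − S₁ = [[0, 0, 0], [10, 15, -10]] = 5·[0, 1][2, 3, -2]ᵀ, so take a₁ = [2, -1], b₁ = [1, -1, 0], a₂ = [0, 1], b₂ = [2, 3, -2].
Each slice is an integer combination of E₁ = a₁b₁ᵀ and E₂ = a₂b₂ᵀ: S₀ = 6·E₁ + 3·E₂, S₁ = 6·E₁ − 2·E₂, S₂ = −9·E₁ − 2·E₂; reading off coefficients, c₁ = [6, 6, -9] and c₂ = [3, -2, -2].
Hence T = [2, -1] ∘ [1, -1, 0] ∘ [6, 6, -9] + [0, 1] ∘ [2, 3, -2] ∘ [3, -2, -2], so rank(T) ≤ 2.
These bounds meet, so rank(T) = 2.
Check entry T[0,0,1] = 12: (2)·(1)·(6) + (0)·(2)·(-2) = 12.

2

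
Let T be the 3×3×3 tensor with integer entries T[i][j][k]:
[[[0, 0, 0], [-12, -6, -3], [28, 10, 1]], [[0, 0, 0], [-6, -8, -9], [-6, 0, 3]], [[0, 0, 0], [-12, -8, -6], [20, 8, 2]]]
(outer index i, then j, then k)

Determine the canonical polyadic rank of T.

2

Lower bound: the mode-2 unfolding of T (rows indexed by j, columns by (i,k) = (0,0), (0,1), (0,2), (1,0), (1,1), (1,2), (2,0), (2,1), (2,2)) is [[0, 0, 0, 0, 0, 0, 0, 0, 0], [-12, -6, -3, -6, -8, -9, -12, -8, -6], [28, 10, 1, -6, 0, 3, 20, 8, 2]].
There the 2×2 minor on rows j ∈ {1, 2}, columns (i,k) ∈ {(0,0), (0,1)} is det [[-12, -6], [28, 10]] = 48 ≠ 0, so this unfolding has rank ≥ 2; CP rank is at least every unfolding rank, so rank(T) ≥ 2. (Unfolding ranks only ever bound the CP rank from below — rank(T) can be strictly larger than all of them — so the matching upper bound has to come from an explicit 2-term decomposition.)
Upper bound — finding two terms. Write S_k = T[:,:,k] for the frontal slices: S₀ = [[0, -12, 28], [0, -6, -6], [0, -12, 20]], S₁ = [[0, -6, 10], [0, -8, 0], [0, -8, 8]], S₂ = [[0, -3, 1], [0, -9, 3], [0, -6, 2]].
If T = a₁ ∘ b₁ ∘ c₁ + a₂ ∘ b₂ ∘ c₂ then each S_k = c₁[k]·a₁b₁ᵀ + c₂[k]·a₂b₂ᵀ. S₀ and S₁ are linearly independent, so a₁b₁ᵀ and a₂b₂ᵀ must span the same plane of matrices: they are the rank-1 matrices of the form x·S₀ + y·S₁.
The 2×2 minor of x·S₀ + y·S₁ on rows {0,1}, columns {1,2} is 240·x² + 320·xy + 80·y² = 80·(x + y)(3·x + y), vanishing at (x:y) = (1:-1) and (1:-3).
M₁ = S₀ − S₁ = [[0, -6, 18], [0, 2, -6], [0, -4, 12]] = (-2)·[3, -1, 2][0, 1, -3]ᵀ and M₂ = S₀ − 3·S₁ = [[0, 6, -2], [0, 18, -6], [0, 12, -4]] = 2·[1, 3, 2][0, 3, -1]ᵀ, so take a₁ = [3, -1, 2], b₁ = [0, 1, -3], a₂ = [1, 3, 2], b₂ = [0, 3, -1].
Each slice is an integer combination of E₁ = a₁b₁ᵀ and E₂ = a₂b₂ᵀ: S₀ = −3·E₁ − E₂, S₁ = −E₁ − E₂, S₂ = −E₂; reading off coefficients, c₁ = [-3, -1, 0] and c₂ = [-1, -1, -1].
Hence T = [3, -1, 2] ∘ [0, 1, -3] ∘ [-3, -1, 0] + [1, 3, 2] ∘ [0, 3, -1] ∘ [-1, -1, -1], so rank(T) ≤ 2.
These bounds meet, so rank(T) = 2.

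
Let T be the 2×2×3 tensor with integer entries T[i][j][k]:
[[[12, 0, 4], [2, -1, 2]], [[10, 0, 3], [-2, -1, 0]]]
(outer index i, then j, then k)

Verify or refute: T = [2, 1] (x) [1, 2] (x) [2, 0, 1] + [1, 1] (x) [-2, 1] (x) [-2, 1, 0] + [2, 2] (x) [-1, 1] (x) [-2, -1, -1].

Reconstruct entrywise from the claimed factors. For example, T[1,1,0] = -2 and Σₗ aₗ[1]bₗ[1]cₗ[0] = (1)·(2)·(2) + (1)·(1)·(-2) + (2)·(1)·(-2) = -2; checking all 12 entries, every one matches. The claim holds.

Yes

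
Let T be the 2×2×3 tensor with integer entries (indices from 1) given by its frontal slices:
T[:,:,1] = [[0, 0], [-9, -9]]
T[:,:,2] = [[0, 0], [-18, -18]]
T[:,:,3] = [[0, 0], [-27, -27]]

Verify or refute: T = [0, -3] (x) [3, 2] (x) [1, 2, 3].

Reconstruct entry (2,2,1) from the claimed factors: Σₗ aₗ[2]bₗ[2]cₗ[1] = (-3)·(2)·(1) = -6, but T[2,2,1] = -9. The claim is false.

No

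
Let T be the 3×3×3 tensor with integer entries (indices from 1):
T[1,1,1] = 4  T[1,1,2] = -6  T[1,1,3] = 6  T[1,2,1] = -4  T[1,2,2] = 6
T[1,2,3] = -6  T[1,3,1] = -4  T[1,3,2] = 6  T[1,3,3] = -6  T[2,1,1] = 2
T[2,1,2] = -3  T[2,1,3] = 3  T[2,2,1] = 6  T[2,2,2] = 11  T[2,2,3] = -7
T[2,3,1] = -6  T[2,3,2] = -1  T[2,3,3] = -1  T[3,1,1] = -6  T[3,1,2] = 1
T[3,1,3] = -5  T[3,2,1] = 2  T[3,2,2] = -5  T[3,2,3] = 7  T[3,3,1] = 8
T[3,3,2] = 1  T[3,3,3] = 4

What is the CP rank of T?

3

Lower bound: the mode-1 unfolding of T (rows indexed by i, columns by (j,k) = (1,1), (1,2), (1,3), (2,1), (2,2), (2,3), (3,1), (3,2), (3,3)) is [[4, -6, 6, -4, 6, -6, -4, 6, -6], [2, -3, 3, 6, 11, -7, -6, -1, -1], [-6, 1, -5, 2, -5, 7, 8, 1, 4]].
There the 3×3 minor on rows i ∈ {1, 2, 3}, columns (j,k) ∈ {(1,1), (1,2), (2,1)} is det [[4, -6, -4], [2, -3, 6], [-6, 1, 2]] = 256 ≠ 0, so this unfolding has rank ≥ 3; CP rank is at least every unfolding rank, so rank(T) ≥ 3. (Flattening ranks never certify an upper bound on CP rank; for that we must actually write T with 3 rank-1 terms.)
Upper bound: T is a sum of 3 rank-1 terms, T = [0, 2, -1] ⊗ [0, 2, -1] ⊗ [2, 2, -1] + [2, 1, -1] ⊗ [1, -1, -1] ⊗ [4, -2, 4] + [2, 1, 1] ⊗ [1, -1, -1] ⊗ [-2, -1, -1] (one valid choice — decompositions are not unique — normalised so each a, b is primitive with positive first nonzero entry; check it by expanding all entries), so rank(T) ≤ 3.
These bounds meet, so rank(T) = 3.
Check entry T[2,1,1] = 2: (2)·(0)·(2) + (1)·(1)·(4) + (1)·(1)·(-2) = 2.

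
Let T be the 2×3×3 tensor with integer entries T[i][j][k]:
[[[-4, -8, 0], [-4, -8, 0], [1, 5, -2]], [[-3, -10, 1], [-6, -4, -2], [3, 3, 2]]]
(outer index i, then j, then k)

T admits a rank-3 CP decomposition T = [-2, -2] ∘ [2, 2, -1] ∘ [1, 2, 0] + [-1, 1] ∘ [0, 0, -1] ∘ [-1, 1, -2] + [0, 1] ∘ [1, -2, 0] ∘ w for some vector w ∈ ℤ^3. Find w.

w = [1, -2, 1]

Subtract the known terms from T to get the rank-1 residual R = [0, 1] ∘ [1, -2, 0] ∘ w, so R[i,j,k] = a[i]·b[j]·w[k]. Pick indices with nonzero a[1]·b[0] = (1)·(1) = 1. Only the fibre through (1,0,·) is needed: R[1,0,:] = T[1,0,:] − Σₗ aₗ[1]bₗ[0]cₗ = [-3, -10, 1] − (-2)·(2)·[1, 2, 0] − (1)·(0)·[-1, 1, -2] = [1, -2, 1]. Then w[k] = R[1,0,k] / 1 for each k, giving w = [1, -2, 1] / 1 = [1, -2, 1].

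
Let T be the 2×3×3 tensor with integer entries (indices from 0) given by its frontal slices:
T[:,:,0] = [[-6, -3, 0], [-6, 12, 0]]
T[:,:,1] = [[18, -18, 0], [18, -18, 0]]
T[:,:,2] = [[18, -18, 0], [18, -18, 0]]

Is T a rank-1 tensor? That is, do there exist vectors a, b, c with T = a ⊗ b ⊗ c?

No

The mode-2 unfolding of T (rows indexed by j, columns by (i,k) = (0,0), (0,1), (0,2), (1,0), (1,1), (1,2)) is [[-6, 18, 18, -6, 18, 18], [-3, -18, -18, 12, -18, -18], [0, 0, 0, 0, 0, 0]].
There the 2×2 minor on rows j ∈ {0, 1}, columns (i,k) ∈ {(0,0), (0,1)} is det [[-6, 18], [-3, -18]] = 162 ≠ 0, so this unfolding has rank ≥ 2; CP rank is at least every unfolding rank, so rank(T) ≥ 2.
In particular rank(T) ≥ 2 > 1, so T is not rank-1.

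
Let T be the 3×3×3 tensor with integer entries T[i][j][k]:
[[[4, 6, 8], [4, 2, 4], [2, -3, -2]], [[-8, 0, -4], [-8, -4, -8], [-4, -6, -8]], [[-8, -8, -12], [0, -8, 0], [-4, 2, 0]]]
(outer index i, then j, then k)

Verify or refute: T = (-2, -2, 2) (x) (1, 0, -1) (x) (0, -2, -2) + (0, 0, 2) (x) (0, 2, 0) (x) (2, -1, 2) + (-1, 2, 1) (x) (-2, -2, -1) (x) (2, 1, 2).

No

Reconstruct entry (2,0,0) from the claimed factors: Σₗ aₗ[2]bₗ[0]cₗ[0] = (2)·(1)·(0) + (2)·(0)·(2) + (1)·(-2)·(2) = -4, but T[2,0,0] = -8. The claim is false.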